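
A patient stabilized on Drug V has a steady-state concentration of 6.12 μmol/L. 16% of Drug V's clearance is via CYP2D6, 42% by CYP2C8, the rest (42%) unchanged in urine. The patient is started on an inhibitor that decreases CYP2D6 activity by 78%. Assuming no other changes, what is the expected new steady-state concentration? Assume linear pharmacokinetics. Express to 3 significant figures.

CYP2D6: 0.16 × 0.22 = 0.0352
CYP2C8: 0.42 (unchanged)
Other: 0.42 (unchanged)
New clearance relative to baseline: 0.0352 + 0.42 + 0.42 = 0.8752.
With dosing unchanged, steady-state concentration scales as 1/CL: 6.12 / 0.8752 = 6.99 μmol/L.

6.99 μmol/L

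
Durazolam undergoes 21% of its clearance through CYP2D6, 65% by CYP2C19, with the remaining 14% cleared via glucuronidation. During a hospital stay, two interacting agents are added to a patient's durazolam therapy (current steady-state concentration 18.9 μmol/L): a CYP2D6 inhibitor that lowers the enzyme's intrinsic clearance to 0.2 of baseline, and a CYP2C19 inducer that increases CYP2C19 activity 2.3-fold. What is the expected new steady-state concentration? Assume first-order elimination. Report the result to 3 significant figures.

CYP2D6: 0.21 × 0.2 = 0.042
CYP2C19: 0.65 × 2.3 = 1.495
Other: 0.14 (unchanged)
CL_new/CL_old = 0.042 + 1.495 + 0.14 = 1.677.
Steady-state concentration ∝ 1/CL: new value = 18.9 / 1.677 = 11.3 μmol/L.

11.3 μmol/L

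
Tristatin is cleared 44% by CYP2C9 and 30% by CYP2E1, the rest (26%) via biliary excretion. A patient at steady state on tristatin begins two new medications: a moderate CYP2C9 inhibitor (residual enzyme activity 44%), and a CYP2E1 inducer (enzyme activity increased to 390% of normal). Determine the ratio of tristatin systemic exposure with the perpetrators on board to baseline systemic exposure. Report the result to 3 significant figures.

The CYP2C9 pathway (44% of clearance) is reduced to 0.44× activity: 0.44 × 0.44 = 0.1936.
The CYP2E1 pathway (30% of clearance) is boosted to 3.9× activity: 0.3 × 3.9 = 1.17.
Non-CYP routes (26%) are unchanged.
Relative clearance = 0.1936 + 1.17 + 0.26 = 1.6236.
Net systemic exposure ratio = 1 / 1.6236 = 0.616.

0.616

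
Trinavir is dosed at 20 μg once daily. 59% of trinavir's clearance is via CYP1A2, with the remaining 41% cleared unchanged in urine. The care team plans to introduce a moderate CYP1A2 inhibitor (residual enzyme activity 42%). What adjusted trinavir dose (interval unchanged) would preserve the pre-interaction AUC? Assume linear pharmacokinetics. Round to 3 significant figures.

13.2 μg

The CYP1A2 pathway (59% of clearance) falls to 0.42× activity: 0.59 × 0.42 = 0.2478.
Non-CYP routes (41%) are unchanged.
CL_new/CL_old = 0.2478 + 0.41 = 0.6578.
Css,avg = (dose rate)/CL, so holding Css fixed requires dose ∝ CL: 20 × 0.6578 = 13.2 μg.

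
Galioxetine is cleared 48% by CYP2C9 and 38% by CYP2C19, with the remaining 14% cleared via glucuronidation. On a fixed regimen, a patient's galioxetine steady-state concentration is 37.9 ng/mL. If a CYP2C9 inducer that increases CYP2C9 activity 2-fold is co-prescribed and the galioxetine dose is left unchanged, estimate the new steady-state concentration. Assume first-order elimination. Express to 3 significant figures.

CYP2C9: 0.48 × 2 = 0.96
CYP2C19: 0.38 (unchanged)
Other: 0.14 (unchanged)
Relative clearance = 0.96 + 0.38 + 0.14 = 1.48.
With dosing unchanged, steady-state concentration scales as 1/CL: 37.9 / 1.48 = 25.6 ng/mL.

25.6 ng/mL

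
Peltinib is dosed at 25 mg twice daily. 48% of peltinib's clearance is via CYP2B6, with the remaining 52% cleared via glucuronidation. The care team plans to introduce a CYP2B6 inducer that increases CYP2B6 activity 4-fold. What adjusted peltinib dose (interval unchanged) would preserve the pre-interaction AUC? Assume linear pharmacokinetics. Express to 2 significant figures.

61 mg

The CYP2B6 pathway (48% of clearance) rises to 4× activity: 0.48 × 4 = 1.92.
The remaining 52% of clearance is unaffected.
CL_new/CL_old = 1.92 + 0.52 = 2.44.
To maintain the same steady-state level, dose must scale with clearance: new dose = 25 × 2.44 = 61 mg.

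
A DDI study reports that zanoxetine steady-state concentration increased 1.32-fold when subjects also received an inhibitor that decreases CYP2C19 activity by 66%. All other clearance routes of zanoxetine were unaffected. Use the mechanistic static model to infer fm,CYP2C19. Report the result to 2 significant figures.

0.37

Let x = fm,CYP2C19. Because steady-state concentration ∝ 1/CL, relative clearance fell to 1/1.32 = 0.7576.
Only the CYP2C19 route changed, so 0.7576 = x·0.34 + (1 − x), giving x = 0.37.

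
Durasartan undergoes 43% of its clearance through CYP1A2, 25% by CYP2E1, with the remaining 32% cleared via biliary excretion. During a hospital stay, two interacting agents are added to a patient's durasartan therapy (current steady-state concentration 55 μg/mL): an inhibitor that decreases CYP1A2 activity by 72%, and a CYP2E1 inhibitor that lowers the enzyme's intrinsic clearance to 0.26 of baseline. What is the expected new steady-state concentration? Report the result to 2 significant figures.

CYP1A2: 0.43 × 0.28 = 0.1204
CYP2E1: 0.25 × 0.26 = 0.065
Other: 0.32 (unchanged)
Relative clearance = 0.1204 + 0.065 + 0.32 = 0.5054.
Steady-state concentration ∝ 1/CL: new value = 55 / 0.5054 = 1.1 × 10² μg/mL.

1.1 × 10² μg/mL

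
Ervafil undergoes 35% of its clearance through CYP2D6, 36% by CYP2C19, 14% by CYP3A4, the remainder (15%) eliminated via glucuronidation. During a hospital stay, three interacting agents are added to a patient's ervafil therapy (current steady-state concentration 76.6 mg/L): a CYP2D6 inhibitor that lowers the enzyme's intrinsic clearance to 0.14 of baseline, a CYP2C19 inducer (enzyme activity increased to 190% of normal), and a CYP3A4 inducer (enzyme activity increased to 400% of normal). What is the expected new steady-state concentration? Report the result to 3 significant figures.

53.1 mg/L

The CYP2D6 pathway (35% of clearance) falls to 0.14× activity: 0.35 × 0.14 = 0.049.
The CYP2C19 pathway (36% of clearance) rises to 1.9× activity: 0.36 × 1.9 = 0.684.
The CYP3A4 pathway (14% of clearance) rises to 4× activity: 0.14 × 4 = 0.56.
The remaining 15% of clearance is unaffected.
CL_new/CL_old = 0.049 + 0.684 + 0.56 + 0.15 = 1.443.
Dividing the baseline by the relative clearance: 76.6 / 1.443 = 53.1 mg/L.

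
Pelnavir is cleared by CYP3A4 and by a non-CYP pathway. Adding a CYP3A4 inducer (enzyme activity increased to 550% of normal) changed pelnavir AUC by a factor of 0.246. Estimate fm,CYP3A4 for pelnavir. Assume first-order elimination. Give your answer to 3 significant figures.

Write x for the fraction cleared via CYP3A4. The observed AUC change means clearance rose to 1/0.246 = 4.065 of baseline.
Only the CYP3A4 route changed, so 4.065 = x·5.5 + (1 − x), giving x = 0.681.

0.681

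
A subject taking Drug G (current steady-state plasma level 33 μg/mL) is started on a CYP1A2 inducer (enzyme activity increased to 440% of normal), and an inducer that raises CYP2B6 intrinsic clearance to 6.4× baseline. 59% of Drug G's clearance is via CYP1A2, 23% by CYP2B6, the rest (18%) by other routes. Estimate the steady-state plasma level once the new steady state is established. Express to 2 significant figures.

CYP1A2: 0.59 × 4.4 = 2.596
CYP2B6: 0.23 × 6.4 = 1.472
Other: 0.18 (unchanged)
Relative clearance = 2.596 + 1.472 + 0.18 = 4.248.
New steady-state plasma level = 33 / 4.248 = 7.8 μg/mL (concentration scales inversely with clearance).

7.8 μg/mL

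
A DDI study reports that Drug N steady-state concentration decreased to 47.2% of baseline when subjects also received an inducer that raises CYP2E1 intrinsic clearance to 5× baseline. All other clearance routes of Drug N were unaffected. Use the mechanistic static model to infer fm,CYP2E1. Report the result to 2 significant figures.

Let fm be the CYP2E1 fraction. New clearance relative to baseline = fm × 5 + (1 − fm).
Steady-state concentration ratio = 1 / (new CL fraction), so new CL fraction = 1 / 0.472 = 2.119.
fm × 5 + 1 − fm = 2.119  ⇒  fm × (5 − 1) = 1.119  ⇒  fm = 0.28.

0.28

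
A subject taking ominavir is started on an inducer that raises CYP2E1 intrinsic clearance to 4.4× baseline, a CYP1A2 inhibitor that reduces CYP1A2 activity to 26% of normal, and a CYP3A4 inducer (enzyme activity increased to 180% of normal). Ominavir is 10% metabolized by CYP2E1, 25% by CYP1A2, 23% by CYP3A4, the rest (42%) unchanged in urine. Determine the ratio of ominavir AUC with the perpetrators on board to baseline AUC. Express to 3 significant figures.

The CYP2E1 pathway (10% of clearance) rises to 4.4× activity: 0.1 × 4.4 = 0.44.
The CYP1A2 pathway (25% of clearance) falls to 0.26× activity: 0.25 × 0.26 = 0.065.
The CYP3A4 pathway (23% of clearance) is boosted to 1.8× activity: 0.23 × 1.8 = 0.414.
Non-CYP routes (42%) are unchanged.
Relative clearance = 0.44 + 0.065 + 0.414 + 0.42 = 1.339.
Net AUC ratio = 1 / 1.339 = 0.747.

0.747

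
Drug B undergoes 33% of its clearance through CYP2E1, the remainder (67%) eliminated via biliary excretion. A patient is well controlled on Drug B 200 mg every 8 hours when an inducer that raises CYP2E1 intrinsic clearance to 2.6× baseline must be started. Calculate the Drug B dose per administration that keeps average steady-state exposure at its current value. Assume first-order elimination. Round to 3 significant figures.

306 mg

The CYP2E1 pathway (33% of clearance) is boosted to 2.6× activity: 0.33 × 2.6 = 0.858.
Non-CYP routes (67%) are unchanged.
Relative clearance = 0.858 + 0.67 = 1.528.
Css,avg = (dose rate)/CL, so holding Css fixed requires dose ∝ CL: 200 × 1.528 = 306 mg.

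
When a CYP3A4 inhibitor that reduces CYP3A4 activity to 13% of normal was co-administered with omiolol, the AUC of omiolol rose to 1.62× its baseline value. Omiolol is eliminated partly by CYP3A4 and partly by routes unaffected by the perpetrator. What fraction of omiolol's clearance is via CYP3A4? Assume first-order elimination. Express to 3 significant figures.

0.440

Let fm be the CYP3A4 fraction. New clearance relative to baseline = fm × 0.13 + (1 − fm).
AUC ratio = 1 / (new CL fraction), so new CL fraction = 1 / 1.62 = 0.6173.
fm × 0.13 + 1 − fm = 0.6173  ⇒  fm × (0.13 − 1) = −0.3827  ⇒  fm = 0.440.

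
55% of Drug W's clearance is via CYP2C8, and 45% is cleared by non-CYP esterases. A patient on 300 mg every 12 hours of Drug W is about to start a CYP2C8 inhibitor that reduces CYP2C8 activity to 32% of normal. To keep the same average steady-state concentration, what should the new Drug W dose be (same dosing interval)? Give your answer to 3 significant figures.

188 mg

The CYP2C8 pathway (55% of clearance) drops to 0.32× activity: 0.55 × 0.32 = 0.176.
Non-CYP routes (45%) are unchanged.
CL_new/CL_old = 0.176 + 0.45 = 0.626.
To maintain the same steady-state level, dose must scale with clearance: new dose = 300 × 0.626 = 188 mg.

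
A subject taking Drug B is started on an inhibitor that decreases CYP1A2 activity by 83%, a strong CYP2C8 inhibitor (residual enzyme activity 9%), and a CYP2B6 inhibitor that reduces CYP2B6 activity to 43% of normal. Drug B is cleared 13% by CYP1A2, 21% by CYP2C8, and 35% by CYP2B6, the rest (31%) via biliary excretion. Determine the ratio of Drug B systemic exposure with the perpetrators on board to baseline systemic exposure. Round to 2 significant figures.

2.0

The CYP1A2 pathway (13% of clearance) drops to 0.17× activity: 0.13 × 0.17 = 0.0221.
The CYP2C8 pathway (21% of clearance) is reduced to 0.09× activity: 0.21 × 0.09 = 0.0189.
The CYP2B6 pathway (35% of clearance) drops to 0.43× activity: 0.35 × 0.43 = 0.1505.
Non-CYP routes (31%) are unchanged.
Relative clearance = 0.0221 + 0.0189 + 0.1505 + 0.31 = 0.5015.
Net systemic exposure ratio = 1 / 0.5015 = 2.0.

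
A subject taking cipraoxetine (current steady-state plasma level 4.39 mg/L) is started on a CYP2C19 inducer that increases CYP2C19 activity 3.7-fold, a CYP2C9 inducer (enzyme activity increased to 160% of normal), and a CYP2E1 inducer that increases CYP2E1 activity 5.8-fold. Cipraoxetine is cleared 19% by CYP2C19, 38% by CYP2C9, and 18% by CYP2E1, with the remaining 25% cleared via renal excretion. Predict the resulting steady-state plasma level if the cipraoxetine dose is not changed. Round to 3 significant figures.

The CYP2C19 pathway (19% of clearance) is boosted to 3.7× activity: 0.19 × 3.7 = 0.703.
The CYP2C9 pathway (38% of clearance) increases to 1.6× activity: 0.38 × 1.6 = 0.608.
The CYP2E1 pathway (18% of clearance) increases to 5.8× activity: 0.18 × 5.8 = 1.044.
The remaining 25% of clearance is unaffected.
New clearance relative to baseline: 0.703 + 0.608 + 1.044 + 0.25 = 2.605.
Steady-state plasma level ∝ 1/CL: new value = 4.39 / 2.605 = 1.69 mg/L.

1.69 mg/L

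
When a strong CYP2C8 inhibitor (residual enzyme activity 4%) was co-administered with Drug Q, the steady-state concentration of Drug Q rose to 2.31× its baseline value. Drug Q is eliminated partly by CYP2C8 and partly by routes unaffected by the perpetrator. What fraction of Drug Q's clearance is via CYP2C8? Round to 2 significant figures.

0.59

Let fm be the CYP2C8 fraction. New clearance relative to baseline = fm × 0.04 + (1 − fm).
Steady-state concentration ratio = 1 / (new CL fraction), so new CL fraction = 1 / 2.31 = 0.4329.
fm × 0.04 + 1 − fm = 0.4329  ⇒  fm × (0.04 − 1) = −0.5671  ⇒  fm = 0.59.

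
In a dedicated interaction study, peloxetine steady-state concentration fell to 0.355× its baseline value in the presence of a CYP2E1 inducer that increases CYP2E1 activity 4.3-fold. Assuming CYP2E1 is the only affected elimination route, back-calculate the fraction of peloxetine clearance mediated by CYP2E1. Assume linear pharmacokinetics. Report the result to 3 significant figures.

Let fm be the CYP2E1 fraction. New clearance relative to baseline = fm × 4.3 + (1 − fm).
Steady-state concentration ratio = 1 / (new CL fraction), so new CL fraction = 1 / 0.355 = 2.817.
fm × 4.3 + 1 − fm = 2.817  ⇒  fm × (4.3 − 1) = 1.817  ⇒  fm = 0.551.

0.551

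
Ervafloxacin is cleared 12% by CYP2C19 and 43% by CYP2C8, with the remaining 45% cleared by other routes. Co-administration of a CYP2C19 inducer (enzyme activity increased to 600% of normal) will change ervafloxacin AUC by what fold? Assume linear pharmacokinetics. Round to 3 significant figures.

0.625

The CYP2C19 pathway (12% of clearance) is boosted to 6× activity: 0.12 × 6 = 0.72.
CYP2C8 (43%) and the residual 45% are unaffected.
CL_new/CL_old = 0.72 + 0.43 + 0.45 = 1.6.
AUC ratio = CL_old/CL_new = 1 / 1.6 = 0.625.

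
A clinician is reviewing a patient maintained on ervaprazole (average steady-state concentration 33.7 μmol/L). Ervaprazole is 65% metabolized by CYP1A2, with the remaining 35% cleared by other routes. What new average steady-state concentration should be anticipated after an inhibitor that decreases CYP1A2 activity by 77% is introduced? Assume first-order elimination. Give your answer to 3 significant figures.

The CYP1A2 pathway (65% of clearance) drops to 0.23× activity: 0.65 × 0.23 = 0.1495.
The remaining 35% of clearance is unaffected.
New clearance relative to baseline: 0.1495 + 0.35 = 0.4995.
Average steady-state concentration ∝ 1/CL, so new value = 33.7 / 0.4995 = 67.5 μmol/L.

67.5 μmol/L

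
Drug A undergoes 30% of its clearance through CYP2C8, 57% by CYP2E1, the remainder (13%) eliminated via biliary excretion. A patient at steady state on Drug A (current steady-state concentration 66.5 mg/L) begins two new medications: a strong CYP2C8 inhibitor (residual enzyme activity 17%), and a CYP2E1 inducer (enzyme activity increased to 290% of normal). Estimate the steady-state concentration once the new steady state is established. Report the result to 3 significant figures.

The CYP2C8 pathway (30% of clearance) falls to 0.17× activity: 0.3 × 0.17 = 0.051.
The CYP2E1 pathway (57% of clearance) increases to 2.9× activity: 0.57 × 2.9 = 1.653.
Non-CYP routes (13%) are unchanged.
New clearance relative to baseline: 0.051 + 1.653 + 0.13 = 1.834.
Steady-state concentration ∝ 1/CL: new value = 66.5 / 1.834 = 36.3 mg/L.

36.3 mg/L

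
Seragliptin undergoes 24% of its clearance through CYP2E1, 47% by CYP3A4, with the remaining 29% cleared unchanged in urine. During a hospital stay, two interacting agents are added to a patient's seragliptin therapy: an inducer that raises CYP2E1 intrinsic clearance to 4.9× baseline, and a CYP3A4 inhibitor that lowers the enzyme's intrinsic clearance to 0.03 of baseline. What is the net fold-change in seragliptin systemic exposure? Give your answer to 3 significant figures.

The CYP2E1 pathway (24% of clearance) increases to 4.9× activity: 0.24 × 4.9 = 1.176.
The CYP3A4 pathway (47% of clearance) drops to 0.03× activity: 0.47 × 0.03 = 0.0141.
Non-CYP routes (29%) are unchanged.
CL_new/CL_old = 1.176 + 0.0141 + 0.29 = 1.4801.
Systemic exposure ∝ 1/CL: fold-change = 1 / 1.4801 = 0.676.

0.676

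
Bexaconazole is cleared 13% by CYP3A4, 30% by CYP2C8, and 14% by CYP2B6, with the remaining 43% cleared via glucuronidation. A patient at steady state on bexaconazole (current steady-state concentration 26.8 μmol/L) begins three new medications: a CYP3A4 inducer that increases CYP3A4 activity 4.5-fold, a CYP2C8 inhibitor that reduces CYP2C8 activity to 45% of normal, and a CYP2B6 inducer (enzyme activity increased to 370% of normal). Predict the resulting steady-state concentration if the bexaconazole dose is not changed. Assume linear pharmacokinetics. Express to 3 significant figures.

16.1 μmol/L

CYP3A4: 0.13 × 4.5 = 0.585
CYP2C8: 0.3 × 0.45 = 0.135
CYP2B6: 0.14 × 3.7 = 0.518
Other: 0.43 (unchanged)
CL_new/CL_old = 0.585 + 0.135 + 0.518 + 0.43 = 1.668.
New steady-state concentration = 26.8 / 1.668 = 16.1 μmol/L (concentration scales inversely with clearance).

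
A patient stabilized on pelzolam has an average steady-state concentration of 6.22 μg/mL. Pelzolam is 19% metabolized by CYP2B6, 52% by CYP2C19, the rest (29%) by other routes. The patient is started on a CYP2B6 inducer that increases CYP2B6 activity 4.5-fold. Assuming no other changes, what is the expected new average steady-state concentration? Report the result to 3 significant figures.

3.74 μg/mL

The CYP2B6 pathway (19% of clearance) rises to 4.5× activity: 0.19 × 4.5 = 0.855.
CYP2C19 (52%) and the residual 29% are unaffected.
CL_new/CL_old = 0.855 + 0.52 + 0.29 = 1.665.
With dosing unchanged, average steady-state concentration scales as 1/CL: 6.22 / 1.665 = 3.74 μg/mL.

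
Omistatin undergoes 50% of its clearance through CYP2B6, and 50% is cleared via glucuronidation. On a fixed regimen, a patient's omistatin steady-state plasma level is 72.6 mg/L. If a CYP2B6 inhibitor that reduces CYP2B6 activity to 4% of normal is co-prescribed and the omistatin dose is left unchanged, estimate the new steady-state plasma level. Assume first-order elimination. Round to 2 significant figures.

CYP2B6: 0.5 × 0.04 = 0.02
Other: 0.5 (unchanged)
Relative clearance = 0.02 + 0.5 = 0.52.
Steady-state plasma level ∝ 1/CL, so new value = 72.6 / 0.52 = 1.4 × 10² mg/L.

1.4 × 10² mg/L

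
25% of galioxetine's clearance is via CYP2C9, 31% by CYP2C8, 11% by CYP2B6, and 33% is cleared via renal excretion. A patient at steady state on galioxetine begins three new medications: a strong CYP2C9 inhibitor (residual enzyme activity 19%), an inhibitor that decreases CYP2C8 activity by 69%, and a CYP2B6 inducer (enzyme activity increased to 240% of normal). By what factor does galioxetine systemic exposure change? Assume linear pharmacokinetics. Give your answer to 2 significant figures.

The CYP2C9 pathway (25% of clearance) is reduced to 0.19× activity: 0.25 × 0.19 = 0.0475.
The CYP2C8 pathway (31% of clearance) is reduced to 0.31× activity: 0.31 × 0.31 = 0.0961.
The CYP2B6 pathway (11% of clearance) increases to 2.4× activity: 0.11 × 2.4 = 0.264.
The remaining 33% of clearance is unaffected.
Relative clearance = 0.0475 + 0.0961 + 0.264 + 0.33 = 0.7376.
Systemic exposure ∝ 1/CL: fold-change = 1 / 0.7376 = 1.4.

1.4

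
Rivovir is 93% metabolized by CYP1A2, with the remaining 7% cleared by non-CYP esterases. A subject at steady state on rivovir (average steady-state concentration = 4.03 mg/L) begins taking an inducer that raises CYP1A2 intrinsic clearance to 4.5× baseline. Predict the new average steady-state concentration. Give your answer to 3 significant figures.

The CYP1A2 pathway (93% of clearance) increases to 4.5× activity: 0.93 × 4.5 = 4.185.
Non-CYP routes (7%) are unchanged.
CL_new/CL_old = 4.185 + 0.07 = 4.255.
With dosing unchanged, average steady-state concentration scales as 1/CL: 4.03 / 4.255 = 0.947 mg/L.

0.947 mg/L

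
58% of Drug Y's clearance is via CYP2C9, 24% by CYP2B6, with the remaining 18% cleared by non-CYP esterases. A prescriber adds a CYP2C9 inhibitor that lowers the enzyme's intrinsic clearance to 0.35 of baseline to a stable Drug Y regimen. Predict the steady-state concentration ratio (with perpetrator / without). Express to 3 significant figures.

The CYP2C9 pathway (58% of clearance) falls to 0.35× activity: 0.58 × 0.35 = 0.203.
CYP2B6 (24%) and the residual 18% are unaffected.
CL_new/CL_old = 0.203 + 0.24 + 0.18 = 0.623.
Steady-state concentration is inversely proportional to clearance, so the fold-change is 1 / 0.623 = 1.61.

1.61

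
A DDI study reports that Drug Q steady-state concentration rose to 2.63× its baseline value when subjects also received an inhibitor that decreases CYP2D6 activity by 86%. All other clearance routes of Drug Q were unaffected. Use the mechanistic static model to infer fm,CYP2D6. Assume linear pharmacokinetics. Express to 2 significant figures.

CL'/CL = 1 / 2.63 = 0.3802
0.14·fm + (1 − fm) = 0.3802
fm = (0.3802 − 1) / (0.14 − 1) = 0.72

0.72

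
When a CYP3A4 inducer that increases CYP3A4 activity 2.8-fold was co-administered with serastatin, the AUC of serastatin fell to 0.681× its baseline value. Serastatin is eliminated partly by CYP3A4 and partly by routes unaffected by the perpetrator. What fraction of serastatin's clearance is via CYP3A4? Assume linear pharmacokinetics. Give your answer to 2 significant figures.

Let fm be the CYP3A4 fraction. New clearance relative to baseline = fm × 2.8 + (1 − fm).
AUC ratio = 1 / (new CL fraction), so new CL fraction = 1 / 0.681 = 1.468.
fm × 2.8 + 1 − fm = 1.468  ⇒  fm × (2.8 − 1) = 0.4684  ⇒  fm = 0.26.

0.26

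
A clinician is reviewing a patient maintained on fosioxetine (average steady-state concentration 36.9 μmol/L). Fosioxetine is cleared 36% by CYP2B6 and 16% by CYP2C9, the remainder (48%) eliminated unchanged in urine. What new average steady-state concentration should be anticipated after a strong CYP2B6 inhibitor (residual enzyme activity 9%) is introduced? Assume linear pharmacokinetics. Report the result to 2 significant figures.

55 μmol/L

The CYP2B6 pathway (36% of clearance) falls to 0.09× activity: 0.36 × 0.09 = 0.0324.
CYP2C9 (16%) and the residual 48% are unaffected.
CL_new/CL_old = 0.0324 + 0.16 + 0.48 = 0.6724.
New average steady-state concentration = baseline ÷ relative clearance = 36.9 / 0.6724 = 55 μmol/L.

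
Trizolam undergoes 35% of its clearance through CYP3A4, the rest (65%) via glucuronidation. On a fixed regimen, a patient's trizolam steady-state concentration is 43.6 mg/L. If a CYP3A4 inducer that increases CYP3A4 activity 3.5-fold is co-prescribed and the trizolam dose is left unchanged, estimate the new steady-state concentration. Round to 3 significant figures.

The CYP3A4 pathway (35% of clearance) is boosted to 3.5× activity: 0.35 × 3.5 = 1.225.
Non-CYP routes (65%) are unchanged.
CL_new/CL_old = 1.225 + 0.65 = 1.875.
Steady-state concentration ∝ 1/CL, so new value = 43.6 / 1.875 = 23.3 mg/L.

23.3 mg/L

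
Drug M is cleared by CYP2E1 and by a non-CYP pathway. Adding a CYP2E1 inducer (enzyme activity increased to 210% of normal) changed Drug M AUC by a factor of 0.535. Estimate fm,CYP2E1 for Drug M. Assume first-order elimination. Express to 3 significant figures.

0.790

Let fm be the CYP2E1 fraction. New clearance relative to baseline = fm × 2.1 + (1 − fm).
AUC ratio = 1 / (new CL fraction), so new CL fraction = 1 / 0.535 = 1.869.
fm × 2.1 + 1 − fm = 1.869  ⇒  fm × (2.1 − 1) = 0.8692  ⇒  fm = 0.790.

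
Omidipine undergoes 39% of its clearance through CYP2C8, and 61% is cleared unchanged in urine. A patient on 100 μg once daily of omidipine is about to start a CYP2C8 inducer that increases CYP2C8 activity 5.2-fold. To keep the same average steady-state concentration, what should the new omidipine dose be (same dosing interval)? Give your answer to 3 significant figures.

The CYP2C8 pathway (39% of clearance) increases to 5.2× activity: 0.39 × 5.2 = 2.028.
Non-CYP routes (61%) are unchanged.
CL_new/CL_old = 2.028 + 0.61 = 2.638.
Exposure is unchanged when dose changes in proportion to clearance. New dose = 100 μg × 2.638 = 264 μg.

264 μg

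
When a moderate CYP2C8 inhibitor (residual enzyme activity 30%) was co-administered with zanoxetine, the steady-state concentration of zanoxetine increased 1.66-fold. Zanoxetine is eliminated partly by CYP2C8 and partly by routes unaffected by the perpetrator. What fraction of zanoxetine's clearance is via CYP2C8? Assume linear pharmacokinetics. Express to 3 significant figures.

Write x for the fraction cleared via CYP2C8. The observed steady-state concentration change means clearance fell to 1/1.66 = 0.6024 of baseline.
Setting x·0.3 + (1 − x) = 0.6024 and solving: x = (0.6024 − 1)/(0.3 − 1) = 0.568.

0.568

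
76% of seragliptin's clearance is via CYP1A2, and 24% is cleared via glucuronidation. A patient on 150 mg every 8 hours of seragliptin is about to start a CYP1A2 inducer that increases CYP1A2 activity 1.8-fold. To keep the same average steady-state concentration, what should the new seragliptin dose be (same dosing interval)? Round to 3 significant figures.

241 mg

The CYP1A2 pathway (76% of clearance) is boosted to 1.8× activity: 0.76 × 1.8 = 1.368.
The remaining 24% of clearance is unaffected.
CL_new/CL_old = 1.368 + 0.24 = 1.608.
To maintain the same steady-state level, dose must scale with clearance: new dose = 150 × 1.608 = 241 mg.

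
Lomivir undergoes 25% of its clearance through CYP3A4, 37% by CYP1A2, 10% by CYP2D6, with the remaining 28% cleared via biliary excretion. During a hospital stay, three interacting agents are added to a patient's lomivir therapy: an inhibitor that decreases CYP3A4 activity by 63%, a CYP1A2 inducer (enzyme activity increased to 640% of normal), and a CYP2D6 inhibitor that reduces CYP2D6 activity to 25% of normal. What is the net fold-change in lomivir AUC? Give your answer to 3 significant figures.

The CYP3A4 pathway (25% of clearance) is reduced to 0.37× activity: 0.25 × 0.37 = 0.0925.
The CYP1A2 pathway (37% of clearance) is boosted to 6.4× activity: 0.37 × 6.4 = 2.368.
The CYP2D6 pathway (10% of clearance) falls to 0.25× activity: 0.1 × 0.25 = 0.025.
The remaining 28% of clearance is unaffected.
Relative clearance = 0.0925 + 2.368 + 0.025 + 0.28 = 2.7655.
Because AUC varies inversely with clearance, the combined effect is 1 / 2.7655 = 0.362.

0.362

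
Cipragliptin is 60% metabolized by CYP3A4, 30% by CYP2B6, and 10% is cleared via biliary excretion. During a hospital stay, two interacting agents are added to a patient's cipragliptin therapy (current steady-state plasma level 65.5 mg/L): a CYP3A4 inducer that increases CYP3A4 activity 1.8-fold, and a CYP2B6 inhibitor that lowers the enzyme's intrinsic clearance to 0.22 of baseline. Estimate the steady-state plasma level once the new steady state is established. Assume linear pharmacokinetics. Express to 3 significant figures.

52.6 mg/L

The CYP3A4 pathway (60% of clearance) is boosted to 1.8× activity: 0.6 × 1.8 = 1.08.
The CYP2B6 pathway (30% of clearance) is reduced to 0.22× activity: 0.3 × 0.22 = 0.066.
The remaining 10% of clearance is unaffected.
New clearance relative to baseline: 1.08 + 0.066 + 0.1 = 1.246.
Dividing the baseline by the relative clearance: 65.5 / 1.246 = 52.6 mg/L.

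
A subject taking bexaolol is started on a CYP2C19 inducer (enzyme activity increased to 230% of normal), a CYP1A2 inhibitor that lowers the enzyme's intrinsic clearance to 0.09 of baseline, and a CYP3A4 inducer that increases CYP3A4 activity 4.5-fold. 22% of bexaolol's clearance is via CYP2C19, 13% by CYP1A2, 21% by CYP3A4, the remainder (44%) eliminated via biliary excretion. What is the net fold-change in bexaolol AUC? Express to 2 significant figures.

0.53

The CYP2C19 pathway (22% of clearance) increases to 2.3× activity: 0.22 × 2.3 = 0.506.
The CYP1A2 pathway (13% of clearance) falls to 0.09× activity: 0.13 × 0.09 = 0.0117.
The CYP3A4 pathway (21% of clearance) rises to 4.5× activity: 0.21 × 4.5 = 0.945.
The remaining 44% of clearance is unaffected.
Relative clearance = 0.506 + 0.0117 + 0.945 + 0.44 = 1.9027.
Net AUC ratio = 1 / 1.9027 = 0.53.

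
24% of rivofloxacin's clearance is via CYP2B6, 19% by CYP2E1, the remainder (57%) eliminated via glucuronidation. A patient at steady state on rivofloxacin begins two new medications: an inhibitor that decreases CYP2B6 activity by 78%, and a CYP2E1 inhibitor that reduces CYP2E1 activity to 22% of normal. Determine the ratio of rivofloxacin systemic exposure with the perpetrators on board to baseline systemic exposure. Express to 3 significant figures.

1.50

The CYP2B6 pathway (24% of clearance) falls to 0.22× activity: 0.24 × 0.22 = 0.0528.
The CYP2E1 pathway (19% of clearance) falls to 0.22× activity: 0.19 × 0.22 = 0.0418.
The remaining 57% of clearance is unaffected.
CL_new/CL_old = 0.0528 + 0.0418 + 0.57 = 0.6646.
Net systemic exposure ratio = 1 / 0.6646 = 1.50.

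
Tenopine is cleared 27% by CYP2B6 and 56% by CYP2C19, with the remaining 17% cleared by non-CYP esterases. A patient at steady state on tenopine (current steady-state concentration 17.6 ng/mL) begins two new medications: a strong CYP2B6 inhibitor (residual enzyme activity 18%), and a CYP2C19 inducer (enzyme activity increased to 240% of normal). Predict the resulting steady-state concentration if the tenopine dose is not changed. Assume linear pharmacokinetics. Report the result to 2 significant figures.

11 ng/mL

The CYP2B6 pathway (27% of clearance) falls to 0.18× activity: 0.27 × 0.18 = 0.0486.
The CYP2C19 pathway (56% of clearance) rises to 2.4× activity: 0.56 × 2.4 = 1.344.
The remaining 17% of clearance is unaffected.
CL_new/CL_old = 0.0486 + 1.344 + 0.17 = 1.5626.
New steady-state concentration = 17.6 / 1.5626 = 11 ng/mL (concentration scales inversely with clearance).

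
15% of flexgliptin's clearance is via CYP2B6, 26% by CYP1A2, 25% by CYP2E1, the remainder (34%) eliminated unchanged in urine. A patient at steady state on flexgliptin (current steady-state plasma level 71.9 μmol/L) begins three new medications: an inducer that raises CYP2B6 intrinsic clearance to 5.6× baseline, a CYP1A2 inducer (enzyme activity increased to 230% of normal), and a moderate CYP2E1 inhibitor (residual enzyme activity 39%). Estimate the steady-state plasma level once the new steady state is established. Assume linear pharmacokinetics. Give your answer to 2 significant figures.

The CYP2B6 pathway (15% of clearance) is boosted to 5.6× activity: 0.15 × 5.6 = 0.84.
The CYP1A2 pathway (26% of clearance) increases to 2.3× activity: 0.26 × 2.3 = 0.598.
The CYP2E1 pathway (25% of clearance) falls to 0.39× activity: 0.25 × 0.39 = 0.0975.
Non-CYP routes (34%) are unchanged.
Relative clearance = 0.84 + 0.598 + 0.0975 + 0.34 = 1.8755.
New steady-state plasma level = 71.9 / 1.8755 = 38 μmol/L (concentration scales inversely with clearance).

38 μmol/L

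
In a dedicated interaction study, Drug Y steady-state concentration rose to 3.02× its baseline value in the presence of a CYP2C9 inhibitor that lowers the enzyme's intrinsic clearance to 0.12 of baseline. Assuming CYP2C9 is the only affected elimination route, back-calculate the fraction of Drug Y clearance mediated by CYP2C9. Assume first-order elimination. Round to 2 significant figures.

Call the CYP2C9 fraction fm. After the interaction, CL_new/CL_old = fm × 0.12 + (1 − fm).
Steady-state concentration ratio = 1 / (new CL fraction), so new CL fraction = 1 / 3.02 = 0.3311.
fm × 0.12 + 1 − fm = 0.3311  ⇒  fm × (0.12 − 1) = −0.6689  ⇒  fm = 0.76.

0.76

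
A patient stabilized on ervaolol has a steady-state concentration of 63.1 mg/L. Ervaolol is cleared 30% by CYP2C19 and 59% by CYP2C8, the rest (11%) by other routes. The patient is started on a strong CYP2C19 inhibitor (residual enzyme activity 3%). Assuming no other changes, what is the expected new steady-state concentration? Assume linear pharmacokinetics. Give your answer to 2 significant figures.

89 mg/L

CYP2C19: 0.3 × 0.03 = 0.009
CYP2C8: 0.59 (unchanged)
Other: 0.11 (unchanged)
CL_new/CL_old = 0.009 + 0.59 + 0.11 = 0.709.
New steady-state concentration = baseline ÷ relative clearance = 63.1 / 0.709 = 89 mg/L.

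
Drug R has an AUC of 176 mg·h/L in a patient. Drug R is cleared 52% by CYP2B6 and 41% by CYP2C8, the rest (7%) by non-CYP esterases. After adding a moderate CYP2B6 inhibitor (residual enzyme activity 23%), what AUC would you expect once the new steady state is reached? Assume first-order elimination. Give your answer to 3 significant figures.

294 mg·h/L

The CYP2B6 pathway (52% of clearance) drops to 0.23× activity: 0.52 × 0.23 = 0.1196.
CYP2C8 (41%) and the residual 7% are unaffected.
Relative clearance = 0.1196 + 0.41 + 0.07 = 0.5996.
New AUC = baseline ÷ relative clearance = 176 / 0.5996 = 294 mg·h/L.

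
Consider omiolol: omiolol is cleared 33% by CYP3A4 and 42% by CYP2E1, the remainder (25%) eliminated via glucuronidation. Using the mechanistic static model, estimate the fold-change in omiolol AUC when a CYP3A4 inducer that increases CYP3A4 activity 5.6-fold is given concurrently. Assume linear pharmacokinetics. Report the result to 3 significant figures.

CYP3A4: 0.33 × 5.6 = 1.848
CYP2E1: 0.42 (unchanged)
Other: 0.25 (unchanged)
Relative clearance = 1.848 + 0.42 + 0.25 = 2.518.
AUC is inversely proportional to clearance, so the fold-change is 1 / 2.518 = 0.397.

0.397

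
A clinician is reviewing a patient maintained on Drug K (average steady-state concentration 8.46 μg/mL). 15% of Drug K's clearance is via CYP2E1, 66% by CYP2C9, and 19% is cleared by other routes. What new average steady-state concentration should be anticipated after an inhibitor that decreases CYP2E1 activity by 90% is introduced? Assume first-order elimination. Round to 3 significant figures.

The CYP2E1 pathway (15% of clearance) drops to 0.1× activity: 0.15 × 0.1 = 0.015.
CYP2C9 (66%) and the residual 19% are unaffected.
New clearance relative to baseline: 0.015 + 0.66 + 0.19 = 0.865.
Average steady-state concentration ∝ 1/CL, so new value = 8.46 / 0.865 = 9.78 μg/mL.

9.78 μg/mL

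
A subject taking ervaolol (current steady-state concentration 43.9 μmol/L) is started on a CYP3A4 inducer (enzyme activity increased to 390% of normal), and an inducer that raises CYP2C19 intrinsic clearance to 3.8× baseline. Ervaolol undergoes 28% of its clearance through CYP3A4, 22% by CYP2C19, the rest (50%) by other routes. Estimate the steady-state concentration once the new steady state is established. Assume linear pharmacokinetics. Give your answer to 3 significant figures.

The CYP3A4 pathway (28% of clearance) increases to 3.9× activity: 0.28 × 3.9 = 1.092.
The CYP2C19 pathway (22% of clearance) rises to 3.8× activity: 0.22 × 3.8 = 0.836.
The remaining 50% of clearance is unaffected.
New clearance relative to baseline: 1.092 + 0.836 + 0.5 = 2.428.
New steady-state concentration = 43.9 / 2.428 = 18.1 μmol/L (concentration scales inversely with clearance).

18.1 μmol/L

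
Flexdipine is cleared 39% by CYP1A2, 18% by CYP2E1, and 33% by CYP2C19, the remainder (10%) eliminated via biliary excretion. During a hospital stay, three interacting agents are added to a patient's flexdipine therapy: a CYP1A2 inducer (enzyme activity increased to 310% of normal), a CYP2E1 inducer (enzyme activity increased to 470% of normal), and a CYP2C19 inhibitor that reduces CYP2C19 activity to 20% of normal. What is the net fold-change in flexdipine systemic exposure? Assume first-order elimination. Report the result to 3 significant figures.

CYP1A2: 0.39 × 3.1 = 1.209
CYP2E1: 0.18 × 4.7 = 0.846
CYP2C19: 0.33 × 0.2 = 0.066
Other: 0.1 (unchanged)
CL_new/CL_old = 1.209 + 0.846 + 0.066 + 0.1 = 2.221.
Because systemic exposure varies inversely with clearance, the combined effect is 1 / 2.221 = 0.450.

0.450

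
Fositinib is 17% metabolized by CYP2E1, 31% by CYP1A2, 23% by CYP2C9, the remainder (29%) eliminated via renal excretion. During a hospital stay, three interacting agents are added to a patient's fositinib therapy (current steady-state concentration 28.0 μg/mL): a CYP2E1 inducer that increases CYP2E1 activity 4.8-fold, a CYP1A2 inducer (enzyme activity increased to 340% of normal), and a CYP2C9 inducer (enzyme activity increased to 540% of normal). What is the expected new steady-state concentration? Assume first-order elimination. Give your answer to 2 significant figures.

CYP2E1: 0.17 × 4.8 = 0.816
CYP1A2: 0.31 × 3.4 = 1.054
CYP2C9: 0.23 × 5.4 = 1.242
Other: 0.29 (unchanged)
New clearance relative to baseline: 0.816 + 1.054 + 1.242 + 0.29 = 3.402.
Dividing the baseline by the relative clearance: 28.0 / 3.402 = 8.2 μg/mL.

8.2 μg/mL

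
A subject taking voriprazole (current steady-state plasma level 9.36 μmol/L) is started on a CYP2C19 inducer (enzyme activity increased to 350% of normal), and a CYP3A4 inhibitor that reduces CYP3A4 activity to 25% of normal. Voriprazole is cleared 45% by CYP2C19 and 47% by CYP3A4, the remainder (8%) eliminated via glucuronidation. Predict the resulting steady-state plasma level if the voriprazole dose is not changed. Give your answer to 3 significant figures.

CYP2C19: 0.45 × 3.5 = 1.575
CYP3A4: 0.47 × 0.25 = 0.1175
Other: 0.08 (unchanged)
New clearance relative to baseline: 1.575 + 0.1175 + 0.08 = 1.7725.
Dividing the baseline by the relative clearance: 9.36 / 1.7725 = 5.28 μmol/L.

5.28 μmol/L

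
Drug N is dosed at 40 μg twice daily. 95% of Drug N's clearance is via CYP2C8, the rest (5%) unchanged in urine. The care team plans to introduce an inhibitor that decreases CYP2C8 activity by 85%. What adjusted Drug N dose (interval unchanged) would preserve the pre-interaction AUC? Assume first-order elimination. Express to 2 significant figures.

7.7 μg

The CYP2C8 pathway (95% of clearance) drops to 0.15× activity: 0.95 × 0.15 = 0.1425.
Non-CYP routes (5%) are unchanged.
CL_new/CL_old = 0.1425 + 0.05 = 0.1925.
Css,avg = (dose rate)/CL, so holding Css fixed requires dose ∝ CL: 40 × 0.1925 = 7.7 μg.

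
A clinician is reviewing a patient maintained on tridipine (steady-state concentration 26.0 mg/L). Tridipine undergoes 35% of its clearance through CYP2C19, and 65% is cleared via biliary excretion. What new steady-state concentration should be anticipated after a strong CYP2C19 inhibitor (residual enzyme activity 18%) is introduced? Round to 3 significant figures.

36.5 mg/L

The CYP2C19 pathway (35% of clearance) drops to 0.18× activity: 0.35 × 0.18 = 0.063.
Non-CYP routes (65%) are unchanged.
Relative clearance = 0.063 + 0.65 = 0.713.
With dosing unchanged, steady-state concentration scales as 1/CL: 26.0 / 0.713 = 36.5 mg/L.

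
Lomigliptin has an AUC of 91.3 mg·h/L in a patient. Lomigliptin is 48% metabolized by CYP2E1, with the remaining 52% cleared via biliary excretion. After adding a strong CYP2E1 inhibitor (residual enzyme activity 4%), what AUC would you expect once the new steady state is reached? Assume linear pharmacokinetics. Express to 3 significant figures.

169 mg·h/L

The CYP2E1 pathway (48% of clearance) is reduced to 0.04× activity: 0.48 × 0.04 = 0.0192.
Non-CYP routes (52%) are unchanged.
CL_new/CL_old = 0.0192 + 0.52 = 0.5392.
With dosing unchanged, AUC scales as 1/CL: 91.3 / 0.5392 = 169 mg·h/L.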